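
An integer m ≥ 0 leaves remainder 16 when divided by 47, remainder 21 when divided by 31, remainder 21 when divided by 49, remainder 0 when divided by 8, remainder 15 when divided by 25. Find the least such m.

761040

The moduli are pairwise coprime; N = 47·31·49·8·25 = 14278600.
N/47 = 303800; 303800 ≡ 39 (mod 47); 39·41 ≡ 1, so inverse 41.
N/31 = 460600; 460600 ≡ 2 (mod 31); 2·16 ≡ 1, so inverse 16.
N/49 = 291400; 291400 ≡ 46 (mod 49); 46·16 ≡ 1, so inverse 16.
N/8 = 1784825; 1784825 ≡ 1 (mod 8), inverse 1.
N/25 = 571144; 571144 ≡ 19 (mod 25); 19·4 ≡ 1, so inverse 4.
m ≡ 16·303800·41 + 21·460600·16 + 21·291400·16 + 0·1784825·1 + 15·571144·4 = 486233440.
486233440 mod 14278600 = 761040.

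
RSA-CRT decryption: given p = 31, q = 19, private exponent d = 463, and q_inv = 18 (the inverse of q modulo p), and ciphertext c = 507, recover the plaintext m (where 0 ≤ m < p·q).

300

d_p = d mod (p−1) = 463 mod 30 = 13; d_q = d mod (q−1) = 13.
m₁ = c^(d_p) mod p: c ≡ 11 (mod 31), and 11^13 mod 31 = 21.
m₂ = c^(d_q) mod q: c ≡ 13 (mod 19), and 13^13 mod 19 = 15.
h = q_inv·(m₁ − m₂) mod p = 18·(21 − 15) mod 31 = 15.
m = m₂ + h·q = 15 + 15·19 = 300.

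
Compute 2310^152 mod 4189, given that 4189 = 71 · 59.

Mod 71: 2310 ≡ 38; by Fermat, exponent reduces to 152 mod 70 = 12; 38^12 ≡ 15 (mod 71).
Mod 59: 2310 ≡ 9; by Fermat, exponent reduces to 152 mod 58 = 36; 9^36 ≡ 16 (mod 59).
Combine by CRT: x ≡ 15 (mod 71), x ≡ 16 (mod 59) ⇒ x ≡ 370 (mod 4189).

370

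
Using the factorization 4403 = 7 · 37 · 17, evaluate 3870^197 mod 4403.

3002

Mod 7: 3870 ≡ 6; by Fermat, exponent reduces to 197 mod 6 = 5; 6^5 ≡ 6 (mod 7).
Mod 37: 3870 ≡ 22; by Fermat, exponent reduces to 197 mod 36 = 17; 22^17 ≡ 5 (mod 37).
Mod 17: 3870 ≡ 11; by Fermat, exponent reduces to 197 mod 16 = 5; 11^5 ≡ 10 (mod 17).
Combine by CRT: x ≡ 6 (mod 7), x ≡ 5 (mod 37), x ≡ 10 (mod 17) ⇒ x ≡ 3002 (mod 4403).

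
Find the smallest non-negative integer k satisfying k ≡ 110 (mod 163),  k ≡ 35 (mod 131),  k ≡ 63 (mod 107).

The moduli are pairwise coprime; N = 163·131·107 = 2284771.
N/163 = 14017; 14017 ≡ 162 (mod 163); 162·162 ≡ 1, so inverse 162.
N/131 = 17441; 17441 ≡ 18 (mod 131); 18·51 ≡ 1, so inverse 51.
N/107 = 21353; 21353 ≡ 60 (mod 107); 60·66 ≡ 1, so inverse 66.
k ≡ 110·14017·162 + 35·17441·51 + 63·21353·66 = 369700899.
369700899 mod 2284771 = 1852768.

1852768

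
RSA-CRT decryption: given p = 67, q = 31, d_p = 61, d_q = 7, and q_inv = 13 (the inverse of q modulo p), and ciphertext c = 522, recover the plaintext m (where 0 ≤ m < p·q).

m₁ = c^(d_p) mod p: c ≡ 53 (mod 67), and 53^61 mod 67 = 58.
m₂ = c^(d_q) mod q: c ≡ 26 (mod 31), and 26^7 mod 31 = 26.
h = q_inv·(m₁ − m₂) mod p = 13·(58 − 26) mod 67 = 14.
m = m₂ + h·q = 26 + 14·31 = 460.

460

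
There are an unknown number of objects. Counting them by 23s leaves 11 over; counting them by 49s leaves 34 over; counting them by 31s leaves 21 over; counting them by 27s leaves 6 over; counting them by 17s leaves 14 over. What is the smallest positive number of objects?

The moduli are pairwise coprime; M = 23·49·31·27·17 = 16036083.
M/23 = 697221; 697221 ≡ 22 (mod 23); 22·22 ≡ 1, so inverse 22.
M/49 = 327267; 327267 ≡ 45 (mod 49); 45·12 ≡ 1, so inverse 12.
M/31 = 517293; 517293 ≡ 27 (mod 31); 27·23 ≡ 1, so inverse 23.
M/27 = 593929; 593929 ≡ 10 (mod 27); 10·19 ≡ 1, so inverse 19.
M/17 = 943299; 943299 ≡ 3 (mod 17); 3·6 ≡ 1, so inverse 6.
N ≡ 11·697221·22 + 34·327267·12 + 21·517293·23 + 6·593929·19 + 14·943299·6 = 699049959.
699049959 mod 16036083 = 9498390.

9498390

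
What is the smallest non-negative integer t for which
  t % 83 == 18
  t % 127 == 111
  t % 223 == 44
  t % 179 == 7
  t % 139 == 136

49813845746

The moduli are pairwise coprime; N = 83·127·223·179·139 = 58486348483.
N/83 = 704654801; 704654801 ≡ 73 (mod 83); 73·58 ≡ 1, so inverse 58.
N/127 = 460522429; 460522429 ≡ 109 (mod 127); 109·7 ≡ 1, so inverse 7.
N/223 = 262270621; 262270621 ≡ 98 (mod 223); 98·66 ≡ 1, so inverse 66.
N/179 = 326739377; 326739377 ≡ 116 (mod 179); 116·125 ≡ 1, so inverse 125.
N/139 = 420765097; 420765097 ≡ 4 (mod 139); 4·35 ≡ 1, so inverse 35.
t ≡ 18·704654801·58 + 111·460522429·7 + 44·262270621·66 + 7·326739377·125 + 136·420765097·35 = 4143858239556.
4143858239556 mod 58486348483 = 49813845746.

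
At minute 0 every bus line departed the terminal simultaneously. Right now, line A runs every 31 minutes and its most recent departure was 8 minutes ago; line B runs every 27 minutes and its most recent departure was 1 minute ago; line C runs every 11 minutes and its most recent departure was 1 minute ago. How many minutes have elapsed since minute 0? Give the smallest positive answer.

2674

The moduli are pairwise coprime; N = 31·27·11 = 9207.
N/31 = 297; 297 ≡ 18 (mod 31); 18·19 ≡ 1, so inverse 19.
N/27 = 341; 341 ≡ 17 (mod 27); 17·8 ≡ 1, so inverse 8.
N/11 = 837; 837 ≡ 1 (mod 11), inverse 1.
t ≡ 8·297·19 + 1·341·8 + 1·837·1 = 48709.
48709 mod 9207 = 2674.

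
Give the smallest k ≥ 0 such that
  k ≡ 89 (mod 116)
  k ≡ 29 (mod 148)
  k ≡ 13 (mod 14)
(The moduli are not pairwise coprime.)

28741

gcd(116, 148) = 4 and 4 | (29 − 89), so the pair is consistent; merging gives k ≡ 2989 (mod 4292), where 4292 = lcm(116, 148).
gcd(4292, 14) = 2 and 2 | (13 − 2989), so the pair is consistent; merging gives k ≡ 28741 (mod 30044), where 30044 = lcm(4292, 14).
The solution is unique modulo lcm(116, 148, 14) = 30044.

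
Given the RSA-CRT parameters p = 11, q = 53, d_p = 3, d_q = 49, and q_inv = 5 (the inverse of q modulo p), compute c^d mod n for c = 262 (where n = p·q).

157

m₁ = c^(d_p) mod p: c ≡ 9 (mod 11), and 9^3 mod 11 = 3.
m₂ = c^(d_q) mod q: c ≡ 50 (mod 53), and 50^49 mod 53 = 51.
h = q_inv·(m₁ − m₂) mod p = 5·(3 − 51) mod 11 = 2.
m = m₂ + h·q = 51 + 2·53 = 157.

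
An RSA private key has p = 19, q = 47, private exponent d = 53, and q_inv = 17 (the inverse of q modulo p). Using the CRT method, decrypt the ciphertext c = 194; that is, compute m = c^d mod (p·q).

803

d_p = d mod (p−1) = 53 mod 18 = 17; d_q = d mod (q−1) = 7.
m₁ = c^(d_p) mod p: c ≡ 4 (mod 19), and 4^17 mod 19 = 5.
m₂ = c^(d_q) mod q: c ≡ 6 (mod 47), and 6^7 mod 47 = 4.
h = q_inv·(m₁ − m₂) mod p = 17·(5 − 4) mod 19 = 17.
m = m₂ + h·q = 4 + 17·47 = 803.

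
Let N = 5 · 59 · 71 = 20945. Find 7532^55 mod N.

Mod 5: 7532 ≡ 2; by Fermat, exponent reduces to 55 mod 4 = 3; 2^3 ≡ 3 (mod 5).
Mod 59: 7532 ≡ 39; 39^55 ≡ 32 (mod 59).
Mod 71: 7532 ≡ 6; 6^55 ≡ 45 (mod 71).
Combine by CRT: x ≡ 3 (mod 5), x ≡ 32 (mod 59), x ≡ 45 (mod 71) ⇒ x ≡ 3808 (mod 20945).

3808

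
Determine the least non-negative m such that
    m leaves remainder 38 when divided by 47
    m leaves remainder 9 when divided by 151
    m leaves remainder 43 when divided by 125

The moduli are pairwise coprime; N = 47·151·125 = 887125.
N/47 = 18875; 18875 ≡ 28 (mod 47); 28·42 ≡ 1, so inverse 42.
N/151 = 5875; 5875 ≡ 137 (mod 151); 137·97 ≡ 1, so inverse 97.
N/125 = 7097; 7097 ≡ 97 (mod 125); 97·58 ≡ 1, so inverse 58.
m ≡ 38·18875·42 + 9·5875·97 + 43·7097·58 = 52953293.
52953293 mod 887125 = 612918.

612918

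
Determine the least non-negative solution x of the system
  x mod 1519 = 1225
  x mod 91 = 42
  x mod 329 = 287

gcd(1519, 91) = 7 and 7 | (42 − 1225), so the pair is consistent; merging gives x ≡ 1225 (mod 19747), where 19747 = lcm(1519, 91).
gcd(19747, 329) = 7 and 7 | (287 − 1225), so the pair is consistent; merging gives x ≡ 139454 (mod 928109), where 928109 = lcm(19747, 329).
The solution is unique modulo lcm(1519, 91, 329) = 928109.

139454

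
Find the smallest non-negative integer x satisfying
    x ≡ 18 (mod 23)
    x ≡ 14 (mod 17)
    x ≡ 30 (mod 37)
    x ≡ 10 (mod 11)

The moduli are pairwise coprime; N = 23·17·37·11 = 159137.
N/23 = 6919; 6919 ≡ 19 (mod 23); 19·17 ≡ 1, so inverse 17.
N/17 = 9361; 9361 ≡ 11 (mod 17); 11·14 ≡ 1, so inverse 14.
N/37 = 4301; 4301 ≡ 9 (mod 37); 9·33 ≡ 1, so inverse 33.
N/11 = 14467; 14467 ≡ 2 (mod 11); 2·6 ≡ 1, so inverse 6.
x ≡ 18·6919·17 + 14·9361·14 + 30·4301·33 + 10·14467·6 = 9077980.
9077980 mod 159137 = 7171.

7171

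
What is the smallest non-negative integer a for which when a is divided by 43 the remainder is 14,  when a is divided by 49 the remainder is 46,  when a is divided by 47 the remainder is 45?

42627

The moduli are pairwise coprime; N = 43·49·47 = 99029.
N/43 = 2303; 2303 ≡ 24 (mod 43); 24·9 ≡ 1, so inverse 9.
N/49 = 2021; 2021 ≡ 12 (mod 49); 12·45 ≡ 1, so inverse 45.
N/47 = 2107; 2107 ≡ 39 (mod 47); 39·41 ≡ 1, so inverse 41.
a ≡ 14·2303·9 + 46·2021·45 + 45·2107·41 = 8361063.
8361063 mod 99029 = 42627.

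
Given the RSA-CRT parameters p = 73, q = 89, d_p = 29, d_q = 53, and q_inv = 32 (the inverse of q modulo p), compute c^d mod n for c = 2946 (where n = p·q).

m₁ = c^(d_p) mod p: c ≡ 26 (mod 73), and 26^29 mod 73 = 44.
m₂ = c^(d_q) mod q: c ≡ 9 (mod 89), and 9^53 mod 89 = 18.
h = q_inv·(m₁ − m₂) mod p = 32·(44 − 18) mod 73 = 29.
m = m₂ + h·q = 18 + 29·89 = 2599.

2599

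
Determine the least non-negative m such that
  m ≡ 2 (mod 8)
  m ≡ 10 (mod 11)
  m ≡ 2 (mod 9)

The moduli are pairwise coprime; N = 8·11·9 = 792.
N/8 = 99; 99 ≡ 3 (mod 8); 3·3 ≡ 1, so inverse 3.
N/11 = 72; 72 ≡ 6 (mod 11); 6·2 ≡ 1, so inverse 2.
N/9 = 88; 88 ≡ 7 (mod 9); 7·4 ≡ 1, so inverse 4.
m ≡ 2·99·3 + 10·72·2 + 2·88·4 = 2738.
2738 mod 792 = 362.

362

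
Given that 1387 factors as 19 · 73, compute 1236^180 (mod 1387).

Mod 19: 1236 ≡ 1; since 18 | 180, by Fermat 1^180 ≡ 1 (mod 19).
Mod 73: 1236 ≡ 68; by Fermat, exponent reduces to 180 mod 72 = 36; 68^36 ≡ 72 (mod 73).
Combine by CRT: x ≡ 1 (mod 19), x ≡ 72 (mod 73) ⇒ x ≡ 875 (mod 1387).

875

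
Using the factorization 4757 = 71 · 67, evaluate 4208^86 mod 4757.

3732

Mod 71: 4208 ≡ 19; by Fermat, exponent reduces to 86 mod 70 = 16; 19^16 ≡ 40 (mod 71).
Mod 67: 4208 ≡ 54; by Fermat, exponent reduces to 86 mod 66 = 20; 54^20 ≡ 47 (mod 67).
Combine by CRT: x ≡ 40 (mod 71), x ≡ 47 (mod 67) ⇒ x ≡ 3732 (mod 4757).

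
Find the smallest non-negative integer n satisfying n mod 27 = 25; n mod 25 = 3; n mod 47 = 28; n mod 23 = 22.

The moduli are pairwise coprime; M = 27·25·47·23 = 729675.
M/27 = 27025; 27025 ≡ 25 (mod 27); 25·13 ≡ 1, so inverse 13.
M/25 = 29187; 29187 ≡ 12 (mod 25); 12·23 ≡ 1, so inverse 23.
M/47 = 15525; 15525 ≡ 15 (mod 47); 15·22 ≡ 1, so inverse 22.
M/23 = 31725; 31725 ≡ 8 (mod 23); 8·3 ≡ 1, so inverse 3.
n ≡ 25·27025·13 + 3·29187·23 + 28·15525·22 + 22·31725·3 = 22454278.
22454278 mod 729675 = 564028.

564028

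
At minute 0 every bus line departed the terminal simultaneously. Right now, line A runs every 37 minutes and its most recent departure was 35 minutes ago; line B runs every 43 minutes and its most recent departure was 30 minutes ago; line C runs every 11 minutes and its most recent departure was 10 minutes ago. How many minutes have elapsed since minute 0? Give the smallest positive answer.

Combine the congruences pairwise.
From t ≡ 35 (mod 37) write t = 35 + 37s. Substituting into t ≡ 30 (mod 43) gives 37s ≡ 38 (mod 43), and since 37⁻¹ ≡ 7 (mod 43), s ≡ 8. Hence t ≡ 35 + 37·8 = 331 (mod 1591).
From t ≡ 331 (mod 1591) write t = 331 + 1591s. Substituting into t ≡ 10 (mod 11) gives 1591s ≡ 9 (mod 11), and since 7⁻¹ ≡ 8 (mod 11), s ≡ 6. Hence t ≡ 331 + 1591·6 = 9877 (mod 17501).

9877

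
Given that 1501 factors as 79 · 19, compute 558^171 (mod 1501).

970

Mod 79: 558 ≡ 5; by Fermat, exponent reduces to 171 mod 78 = 15; 5^15 ≡ 22 (mod 79).
Mod 19: 558 ≡ 7; by Fermat, exponent reduces to 171 mod 18 = 9; 7^9 ≡ 1 (mod 19).
Combine by CRT: x ≡ 22 (mod 79), x ≡ 1 (mod 19) ⇒ x ≡ 970 (mod 1501).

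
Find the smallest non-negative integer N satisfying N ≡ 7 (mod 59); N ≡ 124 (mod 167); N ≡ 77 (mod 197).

From N ≡ 7 (mod 59) write N = 7 + 59t. Substituting into N ≡ 124 (mod 167) gives 59t ≡ 117 (mod 167), and since 59⁻¹ ≡ 17 (mod 167), t ≡ 152. Hence N ≡ 7 + 59·152 = 8975 (mod 9853).
From N ≡ 8975 (mod 9853) write N = 8975 + 9853t. Substituting into N ≡ 77 (mod 197) gives 9853t ≡ 164 (mod 197), and since 3⁻¹ ≡ 66 (mod 197), t ≡ 186. Hence N ≡ 8975 + 9853·186 = 1841633 (mod 1941041).

1841633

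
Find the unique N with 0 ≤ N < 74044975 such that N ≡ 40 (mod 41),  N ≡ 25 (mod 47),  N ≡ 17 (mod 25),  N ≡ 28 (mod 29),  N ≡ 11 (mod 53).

64012192

Combine the congruences pairwise.
From N ≡ 40 (mod 41) write N = 40 + 41t. Substituting into N ≡ 25 (mod 47) gives 41t ≡ 32 (mod 47), and since 41⁻¹ ≡ 39 (mod 47), t ≡ 26. Hence N ≡ 40 + 41·26 = 1106 (mod 1927).
From N ≡ 1106 (mod 1927) write N = 1106 + 1927t. Substituting into N ≡ 17 (mod 25) gives 1927t ≡ 11 (mod 25), and since 2⁻¹ ≡ 13 (mod 25), t ≡ 18. Hence N ≡ 1106 + 1927·18 = 35792 (mod 48175).
From N ≡ 35792 (mod 48175) write N = 35792 + 48175t. Substituting into N ≡ 28 (mod 29) gives 48175t ≡ 22 (mod 29), and since 6⁻¹ ≡ 5 (mod 29), t ≡ 23. Hence N ≡ 35792 + 48175·23 = 1143817 (mod 1397075).
From N ≡ 1143817 (mod 1397075) write N = 1143817 + 1397075t. Substituting into N ≡ 11 (mod 53) gives 1397075t ≡ 40 (mod 53), and since 48⁻¹ ≡ 21 (mod 53), t ≡ 45. Hence N ≡ 1143817 + 1397075·45 = 64012192 (mod 74044975).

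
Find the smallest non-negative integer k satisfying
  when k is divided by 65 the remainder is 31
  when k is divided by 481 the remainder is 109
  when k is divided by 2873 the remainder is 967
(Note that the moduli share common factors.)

gcd(65, 481) = 13 and 13 | (109 − 31), so the pair is consistent; merging gives k ≡ 1071 (mod 2405), where 2405 = lcm(65, 481).
gcd(2405, 2873) = 13 and 13 | (967 − 1071), so the pair is consistent; merging gives k ≡ 296886 (mod 531505), where 531505 = lcm(2405, 2873).
The solution is unique modulo lcm(65, 481, 2873) = 531505.

296886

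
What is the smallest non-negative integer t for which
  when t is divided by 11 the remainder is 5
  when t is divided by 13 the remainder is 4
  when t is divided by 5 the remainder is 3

The moduli are pairwise coprime; N = 11·13·5 = 715.
N/11 = 65; 65 ≡ 10 (mod 11); 10·10 ≡ 1, so inverse 10.
N/13 = 55; 55 ≡ 3 (mod 13); 3·9 ≡ 1, so inverse 9.
N/5 = 143; 143 ≡ 3 (mod 5); 3·2 ≡ 1, so inverse 2.
t ≡ 5·65·10 + 4·55·9 + 3·143·2 = 6088.
6088 mod 715 = 368.

368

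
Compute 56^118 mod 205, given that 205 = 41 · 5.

121

Mod 41: 56 ≡ 15; by Fermat, exponent reduces to 118 mod 40 = 38; 15^38 ≡ 39 (mod 41).
Mod 5: 56 ≡ 1; by Fermat, exponent reduces to 118 mod 4 = 2; 1^2 ≡ 1 (mod 5).
Combine by CRT: x ≡ 39 (mod 41), x ≡ 1 (mod 5) ⇒ x ≡ 121 (mod 205).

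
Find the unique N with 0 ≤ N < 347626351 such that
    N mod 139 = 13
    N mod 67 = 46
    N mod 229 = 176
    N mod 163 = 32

The moduli are pairwise coprime; M = 139·67·229·163 = 347626351.
M/139 = 2500909; 2500909 ≡ 21 (mod 139); 21·53 ≡ 1, so inverse 53.
M/67 = 5188453; 5188453 ≡ 40 (mod 67); 40·62 ≡ 1, so inverse 62.
M/229 = 1518019; 1518019 ≡ 207 (mod 229); 207·52 ≡ 1, so inverse 52.
M/163 = 2132677; 2132677 ≡ 148 (mod 163); 148·76 ≡ 1, so inverse 76.
N ≡ 13·2500909·53 + 46·5188453·62 + 176·1518019·52 + 32·2132677·76 = 35600174609.
35600174609 mod 347626351 = 142286807.

142286807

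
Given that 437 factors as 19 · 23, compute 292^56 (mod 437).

315

Mod 19: 292 ≡ 7; by Fermat, exponent reduces to 56 mod 18 = 2; 7^2 ≡ 11 (mod 19).
Mod 23: 292 ≡ 16; by Fermat, exponent reduces to 56 mod 22 = 12; 16^12 ≡ 16 (mod 23).
Combine by CRT: x ≡ 11 (mod 19), x ≡ 16 (mod 23) ⇒ x ≡ 315 (mod 437).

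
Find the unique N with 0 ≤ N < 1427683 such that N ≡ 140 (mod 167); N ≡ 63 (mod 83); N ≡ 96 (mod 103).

The moduli are pairwise coprime; M = 167·83·103 = 1427683.
M/167 = 8549; 8549 ≡ 32 (mod 167); 32·47 ≡ 1, so inverse 47.
M/83 = 17201; 17201 ≡ 20 (mod 83); 20·54 ≡ 1, so inverse 54.
M/103 = 13861; 13861 ≡ 59 (mod 103); 59·7 ≡ 1, so inverse 7.
N ≡ 140·8549·47 + 63·17201·54 + 96·13861·7 = 124084814.
124084814 mod 1427683 = 1304076.

1304076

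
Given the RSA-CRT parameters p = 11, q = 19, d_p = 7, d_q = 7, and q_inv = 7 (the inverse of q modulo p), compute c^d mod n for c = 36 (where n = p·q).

119

m₁ = c^(d_p) mod p: c ≡ 3 (mod 11), and 3^7 mod 11 = 9.
m₂ = c^(d_q) mod q: c ≡ 17 (mod 19), and 17^7 mod 19 = 5.
h = q_inv·(m₁ − m₂) mod p = 7·(9 − 5) mod 11 = 6.
m = m₂ + h·q = 5 + 6·19 = 119.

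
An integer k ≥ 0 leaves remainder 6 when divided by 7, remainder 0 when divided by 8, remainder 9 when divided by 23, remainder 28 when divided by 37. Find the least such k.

14384

From k ≡ 6 (mod 7) write k = 6 + 7t. Substituting into k ≡ 0 (mod 8) gives 7t ≡ 2 (mod 8), and since 7⁻¹ ≡ 7 (mod 8), t ≡ 6. Hence k ≡ 6 + 7·6 = 48 (mod 56).
From k ≡ 48 (mod 56) write k = 48 + 56t. Substituting into k ≡ 9 (mod 23) gives 56t ≡ 7 (mod 23), and since 10⁻¹ ≡ 7 (mod 23), t ≡ 3. Hence k ≡ 48 + 56·3 = 216 (mod 1288).
From k ≡ 216 (mod 1288) write k = 216 + 1288t. Substituting into k ≡ 28 (mod 37) gives 1288t ≡ 34 (mod 37), and since 30⁻¹ ≡ 21 (mod 37), t ≡ 11. Hence k ≡ 216 + 1288·11 = 14384 (mod 47656).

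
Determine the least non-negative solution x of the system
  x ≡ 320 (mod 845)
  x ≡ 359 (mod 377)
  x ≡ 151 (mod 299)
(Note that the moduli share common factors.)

357755

gcd(845, 377) = 13 and 13 | (359 − 320), so the pair is consistent; merging gives x ≡ 14685 (mod 24505), where 24505 = lcm(845, 377).
gcd(24505, 299) = 13 and 13 | (151 − 14685), so the pair is consistent; merging gives x ≡ 357755 (mod 563615), where 563615 = lcm(24505, 299).
The solution is unique modulo lcm(845, 377, 299) = 563615.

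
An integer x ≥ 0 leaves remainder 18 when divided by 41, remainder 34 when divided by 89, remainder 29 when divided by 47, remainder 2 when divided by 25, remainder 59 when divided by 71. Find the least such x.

239322102

From x ≡ 18 (mod 41) write x = 18 + 41t. Substituting into x ≡ 34 (mod 89) gives 41t ≡ 16 (mod 89), and since 41⁻¹ ≡ 76 (mod 89), t ≡ 59. Hence x ≡ 18 + 41·59 = 2437 (mod 3649).
From x ≡ 2437 (mod 3649) write x = 2437 + 3649t. Substituting into x ≡ 29 (mod 47) gives 3649t ≡ 36 (mod 47), and since 30⁻¹ ≡ 11 (mod 47), t ≡ 20. Hence x ≡ 2437 + 3649·20 = 75417 (mod 171503).
From x ≡ 75417 (mod 171503) write x = 75417 + 171503t. Substituting into x ≡ 2 (mod 25) gives 171503t ≡ 10 (mod 25), and since 3⁻¹ ≡ 17 (mod 25), t ≡ 20. Hence x ≡ 75417 + 171503·20 = 3505477 (mod 4287575).
From x ≡ 3505477 (mod 4287575) write x = 3505477 + 4287575t. Substituting into x ≡ 59 (mod 71) gives 4287575t ≡ 65 (mod 71), and since 27⁻¹ ≡ 50 (mod 71), t ≡ 55. Hence x ≡ 3505477 + 4287575·55 = 239322102 (mod 304417825).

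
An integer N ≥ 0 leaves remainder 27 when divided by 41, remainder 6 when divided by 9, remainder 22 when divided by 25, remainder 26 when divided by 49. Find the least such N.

Combine the congruences pairwise.
From N ≡ 27 (mod 41) write N = 27 + 41t. Substituting into N ≡ 6 (mod 9) gives 41t ≡ 6 (mod 9), and since 5⁻¹ ≡ 2 (mod 9), t ≡ 3. Hence N ≡ 27 + 41·3 = 150 (mod 369).
From N ≡ 150 (mod 369) write N = 150 + 369t. Substituting into N ≡ 22 (mod 25) gives 369t ≡ 22 (mod 25), and since 19⁻¹ ≡ 4 (mod 25), t ≡ 13. Hence N ≡ 150 + 369·13 = 4947 (mod 9225).
From N ≡ 4947 (mod 9225) write N = 4947 + 9225t. Substituting into N ≡ 26 (mod 49) gives 9225t ≡ 28 (mod 49), and since 13⁻¹ ≡ 34 (mod 49), t ≡ 21. Hence N ≡ 4947 + 9225·21 = 198672 (mod 452025).

198672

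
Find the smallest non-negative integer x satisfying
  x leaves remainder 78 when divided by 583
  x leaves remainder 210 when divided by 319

8823

gcd(583, 319) = 11 and 11 | (210 − 78), so the pair is consistent; merging gives x ≡ 8823 (mod 16907), where 16907 = lcm(583, 319).
The solution is unique modulo lcm(583, 319) = 16907.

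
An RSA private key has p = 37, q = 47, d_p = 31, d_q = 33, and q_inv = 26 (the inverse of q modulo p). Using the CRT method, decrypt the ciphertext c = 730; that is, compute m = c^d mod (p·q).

m₁ = c^(d_p) mod p: c ≡ 27 (mod 37), and 27^31 mod 37 = 27.
m₂ = c^(d_q) mod q: c ≡ 25 (mod 47), and 25^33 mod 47 = 3.
h = q_inv·(m₁ − m₂) mod p = 26·(27 − 3) mod 37 = 32.
m = m₂ + h·q = 3 + 32·47 = 1507.

1507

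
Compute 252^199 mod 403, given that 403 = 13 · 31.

Mod 13: 252 ≡ 5; by Fermat, exponent reduces to 199 mod 12 = 7; 5^7 ≡ 8 (mod 13).
Mod 31: 252 ≡ 4; by Fermat, exponent reduces to 199 mod 30 = 19; 4^19 ≡ 8 (mod 31).
Combine by CRT: x ≡ 8 (mod 13), x ≡ 8 (mod 31) ⇒ x ≡ 8 (mod 403).

8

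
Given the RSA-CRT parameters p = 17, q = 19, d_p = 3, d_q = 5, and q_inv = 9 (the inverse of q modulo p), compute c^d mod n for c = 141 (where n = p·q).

278

m₁ = c^(d_p) mod p: c ≡ 5 (mod 17), and 5^3 mod 17 = 6.
m₂ = c^(d_q) mod q: c ≡ 8 (mod 19), and 8^5 mod 19 = 12.
h = q_inv·(m₁ − m₂) mod p = 9·(6 − 12) mod 17 = 14.
m = m₂ + h·q = 12 + 14·19 = 278.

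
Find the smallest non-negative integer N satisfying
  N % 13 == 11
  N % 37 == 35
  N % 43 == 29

Combine the congruences pairwise.
From N ≡ 11 (mod 13) write N = 11 + 13t. Substituting into N ≡ 35 (mod 37) gives 13t ≡ 24 (mod 37), and since 13⁻¹ ≡ 20 (mod 37), t ≡ 36. Hence N ≡ 11 + 13·36 = 479 (mod 481).
From N ≡ 479 (mod 481) write N = 479 + 481t. Substituting into N ≡ 29 (mod 43) gives 481t ≡ 23 (mod 43), and since 8⁻¹ ≡ 27 (mod 43), t ≡ 19. Hence N ≡ 479 + 481·19 = 9618 (mod 20683).

9618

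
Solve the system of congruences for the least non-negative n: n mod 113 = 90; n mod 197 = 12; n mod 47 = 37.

From n ≡ 90 (mod 113) write n = 90 + 113t. Substituting into n ≡ 12 (mod 197) gives 113t ≡ 119 (mod 197), and since 113⁻¹ ≡ 68 (mod 197), t ≡ 15. Hence n ≡ 90 + 113·15 = 1785 (mod 22261).
From n ≡ 1785 (mod 22261) write n = 1785 + 22261t. Substituting into n ≡ 37 (mod 47) gives 22261t ≡ 38 (mod 47), and since 30⁻¹ ≡ 11 (mod 47), t ≡ 42. Hence n ≡ 1785 + 22261·42 = 936747 (mod 1046267).

936747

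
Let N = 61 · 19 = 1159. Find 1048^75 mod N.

1148

Mod 61: 1048 ≡ 11; by Fermat, exponent reduces to 75 mod 60 = 15; 11^15 ≡ 50 (mod 61).
Mod 19: 1048 ≡ 3; by Fermat, exponent reduces to 75 mod 18 = 3; 3^3 ≡ 8 (mod 19).
Combine by CRT: x ≡ 50 (mod 61), x ≡ 8 (mod 19) ⇒ x ≡ 1148 (mod 1159).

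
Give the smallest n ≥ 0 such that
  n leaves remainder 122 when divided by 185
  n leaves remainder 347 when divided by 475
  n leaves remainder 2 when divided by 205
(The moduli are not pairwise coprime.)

448747

Combine the congruences pairwise.
gcd(185, 475) = 5 and 5 | (347 − 122), so the pair is consistent; merging gives n ≡ 9372 (mod 17575), where 17575 = lcm(185, 475).
gcd(17575, 205) = 5 and 5 | (2 − 9372), so the pair is consistent; merging gives n ≡ 448747 (mod 720575), where 720575 = lcm(17575, 205).
The solution is unique modulo lcm(185, 475, 205) = 720575.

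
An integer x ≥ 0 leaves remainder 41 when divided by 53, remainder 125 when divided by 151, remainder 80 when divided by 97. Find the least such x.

685967

From x ≡ 41 (mod 53) write x = 41 + 53t. Substituting into x ≡ 125 (mod 151) gives 53t ≡ 84 (mod 151), and since 53⁻¹ ≡ 57 (mod 151), t ≡ 107. Hence x ≡ 41 + 53·107 = 5712 (mod 8003).
From x ≡ 5712 (mod 8003) write x = 5712 + 8003t. Substituting into x ≡ 80 (mod 97) gives 8003t ≡ 91 (mod 97), and since 49⁻¹ ≡ 2 (mod 97), t ≡ 85. Hence x ≡ 5712 + 8003·85 = 685967 (mod 776291).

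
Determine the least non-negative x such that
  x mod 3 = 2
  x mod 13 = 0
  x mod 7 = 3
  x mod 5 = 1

The moduli are pairwise coprime; N = 3·13·7·5 = 1365.
N/3 = 455; 455 ≡ 2 (mod 3); 2·2 ≡ 1, so inverse 2.
N/13 = 105; 105 ≡ 1 (mod 13), inverse 1.
N/7 = 195; 195 ≡ 6 (mod 7); 6·6 ≡ 1, so inverse 6.
N/5 = 273; 273 ≡ 3 (mod 5); 3·2 ≡ 1, so inverse 2.
x ≡ 2·455·2 + 0·105·1 + 3·195·6 + 1·273·2 = 5876.
5876 mod 1365 = 416.

416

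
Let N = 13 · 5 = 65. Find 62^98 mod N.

9

Mod 13: 62 ≡ 10; by Fermat, exponent reduces to 98 mod 12 = 2; 10^2 ≡ 9 (mod 13).
Mod 5: 62 ≡ 2; by Fermat, exponent reduces to 98 mod 4 = 2; 2^2 ≡ 4 (mod 5).
Combine by CRT: x ≡ 9 (mod 13), x ≡ 4 (mod 5) ⇒ x ≡ 9 (mod 65).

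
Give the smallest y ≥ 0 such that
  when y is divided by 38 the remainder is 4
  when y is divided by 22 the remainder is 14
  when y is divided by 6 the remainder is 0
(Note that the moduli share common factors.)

Combine the congruences pairwise.
gcd(38, 22) = 2 and 2 | (14 − 4), so the pair is consistent; merging gives y ≡ 80 (mod 418), where 418 = lcm(38, 22).
gcd(418, 6) = 2 and 2 | (0 − 80), so the pair is consistent; merging gives y ≡ 498 (mod 1254), where 1254 = lcm(418, 6).
The solution is unique modulo lcm(38, 22, 6) = 1254.

498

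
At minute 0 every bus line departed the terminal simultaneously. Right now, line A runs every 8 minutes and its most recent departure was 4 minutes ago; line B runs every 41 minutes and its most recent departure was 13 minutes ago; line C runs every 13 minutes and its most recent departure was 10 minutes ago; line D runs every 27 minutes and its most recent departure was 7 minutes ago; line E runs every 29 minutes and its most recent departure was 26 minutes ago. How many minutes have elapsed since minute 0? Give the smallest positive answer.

2551156

The moduli are pairwise coprime; N = 8·41·13·27·29 = 3338712.
N/8 = 417339; 417339 ≡ 3 (mod 8); 3·3 ≡ 1, so inverse 3.
N/41 = 81432; 81432 ≡ 6 (mod 41); 6·7 ≡ 1, so inverse 7.
N/13 = 256824; 256824 ≡ 9 (mod 13); 9·3 ≡ 1, so inverse 3.
N/27 = 123656; 123656 ≡ 23 (mod 27); 23·20 ≡ 1, so inverse 20.
N/29 = 115128; 115128 ≡ 27 (mod 29); 27·14 ≡ 1, so inverse 14.
t ≡ 4·417339·3 + 13·81432·7 + 10·256824·3 + 7·123656·20 + 26·115128·14 = 79341532.
79341532 mod 3338712 = 2551156.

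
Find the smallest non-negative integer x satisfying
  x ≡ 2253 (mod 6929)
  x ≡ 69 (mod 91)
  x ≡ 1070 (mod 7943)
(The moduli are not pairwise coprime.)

390277

gcd(6929, 91) = 13 and 13 | (69 − 2253), so the pair is consistent; merging gives x ≡ 2253 (mod 48503), where 48503 = lcm(6929, 91).
gcd(48503, 7943) = 169 and 169 | (1070 − 2253), so the pair is consistent; merging gives x ≡ 390277 (mod 2279641), where 2279641 = lcm(48503, 7943).
The solution is unique modulo lcm(6929, 91, 7943) = 2279641.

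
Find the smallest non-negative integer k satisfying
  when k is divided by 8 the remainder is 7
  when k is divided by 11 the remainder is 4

15

Combine the congruences pairwise.
From k ≡ 7 (mod 8) write k = 7 + 8t. Substituting into k ≡ 4 (mod 11) gives 8t ≡ 8 (mod 11), and since 8⁻¹ ≡ 7 (mod 11), t ≡ 1. Hence k ≡ 7 + 8·1 = 15 (mod 88).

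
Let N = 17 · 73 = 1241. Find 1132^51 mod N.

592

Mod 17: 1132 ≡ 10; by Fermat, exponent reduces to 51 mod 16 = 3; 10^3 ≡ 14 (mod 17).
Mod 73: 1132 ≡ 37; 37^51 ≡ 8 (mod 73).
Combine by CRT: x ≡ 14 (mod 17), x ≡ 8 (mod 73) ⇒ x ≡ 592 (mod 1241).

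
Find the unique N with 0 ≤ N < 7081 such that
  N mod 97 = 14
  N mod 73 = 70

From N ≡ 14 (mod 97) write N = 14 + 97t. Substituting into N ≡ 70 (mod 73) gives 97t ≡ 56 (mod 73), and since 24⁻¹ ≡ 70 (mod 73), t ≡ 51. Hence N ≡ 14 + 97·51 = 4961 (mod 7081).

4961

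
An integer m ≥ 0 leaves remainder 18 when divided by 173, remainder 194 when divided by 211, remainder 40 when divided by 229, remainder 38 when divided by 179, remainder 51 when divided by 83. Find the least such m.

85507339166

The moduli are pairwise coprime; N = 173·211·229·179·83 = 124192441259.
N/173 = 717875383; 717875383 ≡ 119 (mod 173); 119·16 ≡ 1, so inverse 16.
N/211 = 588589769; 588589769 ≡ 205 (mod 211); 205·35 ≡ 1, so inverse 35.
N/229 = 542325071; 542325071 ≡ 172 (mod 229); 172·4 ≡ 1, so inverse 4.
N/179 = 693812521; 693812521 ≡ 108 (mod 179); 108·121 ≡ 1, so inverse 121.
N/83 = 1496294473; 1496294473 ≡ 21 (mod 83); 21·4 ≡ 1, so inverse 4.
m ≡ 18·717875383·16 + 194·588589769·35 + 40·542325071·4 + 38·693812521·121 + 51·1496294473·4 = 7785438697224.
7785438697224 mod 124192441259 = 85507339166.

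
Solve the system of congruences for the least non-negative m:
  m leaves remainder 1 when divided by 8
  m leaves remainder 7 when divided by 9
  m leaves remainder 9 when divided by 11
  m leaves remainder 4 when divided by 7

4057

From m ≡ 1 (mod 8) write m = 1 + 8t. Substituting into m ≡ 7 (mod 9) gives 8t ≡ 6 (mod 9), and since 8⁻¹ ≡ 8 (mod 9), t ≡ 3. Hence m ≡ 1 + 8·3 = 25 (mod 72).
From m ≡ 25 (mod 72) write m = 25 + 72t. Substituting into m ≡ 9 (mod 11) gives 72t ≡ 6 (mod 11), and since 6⁻¹ ≡ 2 (mod 11), t ≡ 1. Hence m ≡ 25 + 72·1 = 97 (mod 792).
From m ≡ 97 (mod 792) write m = 97 + 792t. Substituting into m ≡ 4 (mod 7) gives 792t ≡ 5 (mod 7), and since 1⁻¹ ≡ 1 (mod 7), t ≡ 5. Hence m ≡ 97 + 792·5 = 4057 (mod 5544).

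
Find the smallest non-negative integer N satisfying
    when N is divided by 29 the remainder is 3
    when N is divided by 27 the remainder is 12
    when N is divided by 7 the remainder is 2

From N ≡ 3 (mod 29) write N = 3 + 29t. Substituting into N ≡ 12 (mod 27) gives 29t ≡ 9 (mod 27), and since 2⁻¹ ≡ 14 (mod 27), t ≡ 18. Hence N ≡ 3 + 29·18 = 525 (mod 783).
From N ≡ 525 (mod 783) write N = 525 + 783t. Substituting into N ≡ 2 (mod 7) gives 783t ≡ 2 (mod 7), and since 6⁻¹ ≡ 6 (mod 7), t ≡ 5. Hence N ≡ 525 + 783·5 = 4440 (mod 5481).

4440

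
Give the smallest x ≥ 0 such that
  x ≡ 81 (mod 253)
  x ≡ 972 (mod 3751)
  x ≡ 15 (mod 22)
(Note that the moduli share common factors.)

gcd(253, 3751) = 11 and 11 | (972 − 81), so the pair is consistent; merging gives x ≡ 12225 (mod 86273), where 86273 = lcm(253, 3751).
gcd(86273, 22) = 11 and 11 | (15 − 12225), so the pair is consistent; merging gives x ≡ 12225 (mod 172546), where 172546 = lcm(86273, 22).
The solution is unique modulo lcm(253, 3751, 22) = 172546.

12225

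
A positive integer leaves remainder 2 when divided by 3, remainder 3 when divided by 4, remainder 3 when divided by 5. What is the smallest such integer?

23

The moduli are pairwise coprime; N = 3·4·5 = 60.
N/3 = 20; 20 ≡ 2 (mod 3); 2·2 ≡ 1, so inverse 2.
N/4 = 15; 15 ≡ 3 (mod 4); 3·3 ≡ 1, so inverse 3.
N/5 = 12; 12 ≡ 2 (mod 5); 2·3 ≡ 1, so inverse 3.
x ≡ 2·20·2 + 3·15·3 + 3·12·3 = 323.
323 mod 60 = 23.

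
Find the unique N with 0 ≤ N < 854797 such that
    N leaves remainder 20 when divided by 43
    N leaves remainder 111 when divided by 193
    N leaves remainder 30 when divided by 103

284207

The moduli are pairwise coprime; M = 43·193·103 = 854797.
M/43 = 19879; 19879 ≡ 13 (mod 43); 13·10 ≡ 1, so inverse 10.
M/193 = 4429; 4429 ≡ 183 (mod 193); 183·135 ≡ 1, so inverse 135.
M/103 = 8299; 8299 ≡ 59 (mod 103); 59·7 ≡ 1, so inverse 7.
N ≡ 20·19879·10 + 111·4429·135 + 30·8299·7 = 72087155.
72087155 mod 854797 = 284207.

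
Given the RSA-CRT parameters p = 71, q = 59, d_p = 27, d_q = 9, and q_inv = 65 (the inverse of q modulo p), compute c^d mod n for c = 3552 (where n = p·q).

606

m₁ = c^(d_p) mod p: c ≡ 2 (mod 71), and 2^27 mod 71 = 38.
m₂ = c^(d_q) mod q: c ≡ 12 (mod 59), and 12^9 mod 59 = 16.
h = q_inv·(m₁ − m₂) mod p = 65·(38 − 16) mod 71 = 10.
m = m₂ + h·q = 16 + 10·59 = 606.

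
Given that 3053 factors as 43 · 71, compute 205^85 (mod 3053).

893

Mod 43: 205 ≡ 33; by Fermat, exponent reduces to 85 mod 42 = 1; 33^1 ≡ 33 (mod 43).
Mod 71: 205 ≡ 63; by Fermat, exponent reduces to 85 mod 70 = 15; 63^15 ≡ 41 (mod 71).
Combine by CRT: x ≡ 33 (mod 43), x ≡ 41 (mod 71) ⇒ x ≡ 893 (mod 3053).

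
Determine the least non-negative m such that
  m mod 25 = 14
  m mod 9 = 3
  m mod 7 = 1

939

From m ≡ 14 (mod 25) write m = 14 + 25t. Substituting into m ≡ 3 (mod 9) gives 25t ≡ 7 (mod 9), and since 7⁻¹ ≡ 4 (mod 9), t ≡ 1. Hence m ≡ 14 + 25·1 = 39 (mod 225).
From m ≡ 39 (mod 225) write m = 39 + 225t. Substituting into m ≡ 1 (mod 7) gives 225t ≡ 4 (mod 7), and since 1⁻¹ ≡ 1 (mod 7), t ≡ 4. Hence m ≡ 39 + 225·4 = 939 (mod 1575).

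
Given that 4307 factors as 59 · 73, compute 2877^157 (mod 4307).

992

Mod 59: 2877 ≡ 45; by Fermat, exponent reduces to 157 mod 58 = 41; 45^41 ≡ 48 (mod 59).
Mod 73: 2877 ≡ 30; by Fermat, exponent reduces to 157 mod 72 = 13; 30^13 ≡ 43 (mod 73).
Combine by CRT: x ≡ 48 (mod 59), x ≡ 43 (mod 73) ⇒ x ≡ 992 (mod 4307).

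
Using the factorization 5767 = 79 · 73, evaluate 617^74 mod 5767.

Mod 79: 617 ≡ 64; 64^74 ≡ 62 (mod 79).
Mod 73: 617 ≡ 33; by Fermat, exponent reduces to 74 mod 72 = 2; 33^2 ≡ 67 (mod 73).
Combine by CRT: x ≡ 62 (mod 79), x ≡ 67 (mod 73) ⇒ x ≡ 1089 (mod 5767).

1089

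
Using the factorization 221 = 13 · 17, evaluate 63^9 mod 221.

Mod 13: 63 ≡ 11; 11^9 ≡ 8 (mod 13).
Mod 17: 63 ≡ 12; 12^9 ≡ 5 (mod 17).
Combine by CRT: x ≡ 8 (mod 13), x ≡ 5 (mod 17) ⇒ x ≡ 73 (mod 221).

73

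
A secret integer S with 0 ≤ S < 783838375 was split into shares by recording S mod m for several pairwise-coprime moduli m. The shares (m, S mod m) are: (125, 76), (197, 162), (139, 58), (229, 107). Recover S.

713492201

The moduli are pairwise coprime; N = 125·197·139·229 = 783838375.
N/125 = 6270707; 6270707 ≡ 82 (mod 125); 82·93 ≡ 1, so inverse 93.
N/197 = 3978875; 3978875 ≡ 66 (mod 197); 66·3 ≡ 1, so inverse 3.
N/139 = 5639125; 5639125 ≡ 34 (mod 139); 34·45 ≡ 1, so inverse 45.
N/229 = 3422875; 3422875 ≡ 12 (mod 229); 12·210 ≡ 1, so inverse 210.
S ≡ 76·6270707·93 + 162·3978875·3 + 58·5639125·45 + 107·3422875·210 = 137885207826.
137885207826 mod 783838375 = 713492201.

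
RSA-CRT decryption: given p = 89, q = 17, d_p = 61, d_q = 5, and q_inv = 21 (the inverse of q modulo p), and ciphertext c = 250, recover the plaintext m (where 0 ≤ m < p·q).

870

m₁ = c^(d_p) mod p: c ≡ 72 (mod 89), and 72^61 mod 89 = 69.
m₂ = c^(d_q) mod q: c ≡ 12 (mod 17), and 12^5 mod 17 = 3.
h = q_inv·(m₁ − m₂) mod p = 21·(69 − 3) mod 89 = 51.
m = m₂ + h·q = 3 + 51·17 = 870.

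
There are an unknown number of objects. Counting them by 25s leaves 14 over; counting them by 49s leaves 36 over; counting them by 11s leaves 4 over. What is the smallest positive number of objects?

4789

The moduli are pairwise coprime; M = 25·49·11 = 13475.
M/25 = 539; 539 ≡ 14 (mod 25); 14·9 ≡ 1, so inverse 9.
M/49 = 275; 275 ≡ 30 (mod 49); 30·18 ≡ 1, so inverse 18.
M/11 = 1225; 1225 ≡ 4 (mod 11); 4·3 ≡ 1, so inverse 3.
N ≡ 14·539·9 + 36·275·18 + 4·1225·3 = 260814.
260814 mod 13475 = 4789.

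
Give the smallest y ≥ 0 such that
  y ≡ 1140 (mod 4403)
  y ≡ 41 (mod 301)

150842

gcd(4403, 301) = 7 and 7 | (41 − 1140), so the pair is consistent; merging gives y ≡ 150842 (mod 189329), where 189329 = lcm(4403, 301).
The solution is unique modulo lcm(4403, 301) = 189329.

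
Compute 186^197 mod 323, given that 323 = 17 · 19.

33

Mod 17: 186 ≡ 16; by Fermat, exponent reduces to 197 mod 16 = 5; 16^5 ≡ 16 (mod 17).
Mod 19: 186 ≡ 15; by Fermat, exponent reduces to 197 mod 18 = 17; 15^17 ≡ 14 (mod 19).
Combine by CRT: x ≡ 16 (mod 17), x ≡ 14 (mod 19) ⇒ x ≡ 33 (mod 323).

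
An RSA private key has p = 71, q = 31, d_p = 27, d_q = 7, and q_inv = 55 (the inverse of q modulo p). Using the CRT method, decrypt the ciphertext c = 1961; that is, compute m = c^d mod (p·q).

1986

m₁ = c^(d_p) mod p: c ≡ 44 (mod 71), and 44^27 mod 71 = 69.
m₂ = c^(d_q) mod q: c ≡ 8 (mod 31), and 8^7 mod 31 = 2.
h = q_inv·(m₁ − m₂) mod p = 55·(69 − 2) mod 71 = 64.
m = m₂ + h·q = 2 + 64·31 = 1986.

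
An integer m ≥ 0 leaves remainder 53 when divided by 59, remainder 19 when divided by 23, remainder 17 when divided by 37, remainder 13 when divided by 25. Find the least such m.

894788

The moduli are pairwise coprime; N = 59·23·37·25 = 1255225.
N/59 = 21275; 21275 ≡ 35 (mod 59); 35·27 ≡ 1, so inverse 27.
N/23 = 54575; 54575 ≡ 19 (mod 23); 19·17 ≡ 1, so inverse 17.
N/37 = 33925; 33925 ≡ 33 (mod 37); 33·9 ≡ 1, so inverse 9.
N/25 = 50209; 50209 ≡ 9 (mod 25); 9·14 ≡ 1, so inverse 14.
m ≡ 53·21275·27 + 19·54575·17 + 17·33925·9 + 13·50209·14 = 62400813.
62400813 mod 1255225 = 894788.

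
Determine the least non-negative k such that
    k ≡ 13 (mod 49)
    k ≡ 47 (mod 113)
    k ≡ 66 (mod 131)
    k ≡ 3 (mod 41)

25558952

From k ≡ 13 (mod 49) write k = 13 + 49t. Substituting into k ≡ 47 (mod 113) gives 49t ≡ 34 (mod 113), and since 49⁻¹ ≡ 30 (mod 113), t ≡ 3. Hence k ≡ 13 + 49·3 = 160 (mod 5537).
From k ≡ 160 (mod 5537) write k = 160 + 5537t. Substituting into k ≡ 66 (mod 131) gives 5537t ≡ 37 (mod 131), and since 35⁻¹ ≡ 15 (mod 131), t ≡ 31. Hence k ≡ 160 + 5537·31 = 171807 (mod 725347).
From k ≡ 171807 (mod 725347) write k = 171807 + 725347t. Substituting into k ≡ 3 (mod 41) gives 725347t ≡ 27 (mod 41), and since 16⁻¹ ≡ 18 (mod 41), t ≡ 35. Hence k ≡ 171807 + 725347·35 = 25558952 (mod 29739227).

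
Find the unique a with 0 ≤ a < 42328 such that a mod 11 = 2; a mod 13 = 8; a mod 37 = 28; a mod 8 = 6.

From a ≡ 2 (mod 11) write a = 2 + 11t. Substituting into a ≡ 8 (mod 13) gives 11t ≡ 6 (mod 13), and since 11⁻¹ ≡ 6 (mod 13), t ≡ 10. Hence a ≡ 2 + 11·10 = 112 (mod 143).
From a ≡ 112 (mod 143) write a = 112 + 143t. Substituting into a ≡ 28 (mod 37) gives 143t ≡ 27 (mod 37), and since 32⁻¹ ≡ 22 (mod 37), t ≡ 2. Hence a ≡ 112 + 143·2 = 398 (mod 5291).
From a ≡ 398 (mod 5291) write a = 398 + 5291t. Substituting into a ≡ 6 (mod 8) gives 5291t ≡ 0 (mod 8), and since 3⁻¹ ≡ 3 (mod 8), t ≡ 0. Hence a ≡ 398 + 5291·0 = 398 (mod 42328).

398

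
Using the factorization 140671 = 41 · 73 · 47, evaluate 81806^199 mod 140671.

Mod 41: 81806 ≡ 11; by Fermat, exponent reduces to 199 mod 40 = 39; 11^39 ≡ 15 (mod 41).
Mod 73: 81806 ≡ 46; by Fermat, exponent reduces to 199 mod 72 = 55; 46^55 ≡ 27 (mod 73).
Mod 47: 81806 ≡ 26; by Fermat, exponent reduces to 199 mod 46 = 15; 26^15 ≡ 15 (mod 47).
Combine by CRT: x ≡ 15 (mod 41), x ≡ 27 (mod 73), x ≡ 15 (mod 47) ⇒ x ≡ 25066 (mod 140671).

25066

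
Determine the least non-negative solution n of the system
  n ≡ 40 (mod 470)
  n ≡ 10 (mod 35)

2390

gcd(470, 35) = 5 and 5 | (10 − 40), so the pair is consistent; merging gives n ≡ 2390 (mod 3290), where 3290 = lcm(470, 35).
The solution is unique modulo lcm(470, 35) = 3290.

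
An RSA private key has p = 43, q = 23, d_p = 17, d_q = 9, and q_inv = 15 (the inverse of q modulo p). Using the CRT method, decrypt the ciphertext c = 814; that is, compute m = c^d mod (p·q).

m₁ = c^(d_p) mod p: c ≡ 40 (mod 43), and 40^17 mod 43 = 17.
m₂ = c^(d_q) mod q: c ≡ 9 (mod 23), and 9^9 mod 23 = 2.
h = q_inv·(m₁ − m₂) mod p = 15·(17 − 2) mod 43 = 10.
m = m₂ + h·q = 2 + 10·23 = 232.

232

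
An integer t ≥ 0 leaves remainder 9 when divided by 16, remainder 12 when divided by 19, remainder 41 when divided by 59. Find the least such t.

The moduli are pairwise coprime; N = 16·19·59 = 17936.
N/16 = 1121; 1121 ≡ 1 (mod 16), inverse 1.
N/19 = 944; 944 ≡ 13 (mod 19); 13·3 ≡ 1, so inverse 3.
N/59 = 304; 304 ≡ 9 (mod 59); 9·46 ≡ 1, so inverse 46.
t ≡ 9·1121·1 + 12·944·3 + 41·304·46 = 617417.
617417 mod 17936 = 7593.

7593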